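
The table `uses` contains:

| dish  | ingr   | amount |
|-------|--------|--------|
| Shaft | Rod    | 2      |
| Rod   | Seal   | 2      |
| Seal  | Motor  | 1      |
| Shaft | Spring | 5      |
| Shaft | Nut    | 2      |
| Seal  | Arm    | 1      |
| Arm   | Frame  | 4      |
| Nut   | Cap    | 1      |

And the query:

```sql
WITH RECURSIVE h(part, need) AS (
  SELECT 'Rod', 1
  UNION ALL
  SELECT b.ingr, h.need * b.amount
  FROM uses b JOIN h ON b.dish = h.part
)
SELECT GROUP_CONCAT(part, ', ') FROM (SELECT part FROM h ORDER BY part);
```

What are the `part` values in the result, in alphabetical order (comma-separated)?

Base: (Rod, need=1).
Iteration 1: components of {Rod} -> Seal = 1*2 = 2.
Iteration 2: components of {Seal} -> Arm = 2*1 = 2, Motor = 2*1 = 2.
Iteration 3: components of {Arm,Motor} -> Frame = 2*4 = 8.
Iteration 4: no further components; recursion stops.

Arm, Frame, Motor, Rod, Seal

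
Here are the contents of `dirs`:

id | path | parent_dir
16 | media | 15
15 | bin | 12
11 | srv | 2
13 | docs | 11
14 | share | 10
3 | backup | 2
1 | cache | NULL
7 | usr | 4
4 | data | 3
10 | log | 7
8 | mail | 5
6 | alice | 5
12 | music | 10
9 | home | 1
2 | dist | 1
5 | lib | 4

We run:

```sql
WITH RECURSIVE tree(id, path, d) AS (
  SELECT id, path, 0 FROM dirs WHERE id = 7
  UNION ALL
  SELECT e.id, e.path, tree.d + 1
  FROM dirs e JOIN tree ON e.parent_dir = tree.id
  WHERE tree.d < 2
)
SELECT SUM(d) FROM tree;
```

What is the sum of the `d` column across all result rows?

5

Base: id=7 (usr) at d 0.
Iteration 1: rows with parent_dir in {7} -> log (id 10, d 1).
Iteration 2: rows with parent_dir in {10} -> music (id 12, d 2), share (id 14, d 2).
Iteration 3: d < 2 fails for all current rows; recursion stops.
SUM(d) = 0 + 1 + 2 + 2 = 5.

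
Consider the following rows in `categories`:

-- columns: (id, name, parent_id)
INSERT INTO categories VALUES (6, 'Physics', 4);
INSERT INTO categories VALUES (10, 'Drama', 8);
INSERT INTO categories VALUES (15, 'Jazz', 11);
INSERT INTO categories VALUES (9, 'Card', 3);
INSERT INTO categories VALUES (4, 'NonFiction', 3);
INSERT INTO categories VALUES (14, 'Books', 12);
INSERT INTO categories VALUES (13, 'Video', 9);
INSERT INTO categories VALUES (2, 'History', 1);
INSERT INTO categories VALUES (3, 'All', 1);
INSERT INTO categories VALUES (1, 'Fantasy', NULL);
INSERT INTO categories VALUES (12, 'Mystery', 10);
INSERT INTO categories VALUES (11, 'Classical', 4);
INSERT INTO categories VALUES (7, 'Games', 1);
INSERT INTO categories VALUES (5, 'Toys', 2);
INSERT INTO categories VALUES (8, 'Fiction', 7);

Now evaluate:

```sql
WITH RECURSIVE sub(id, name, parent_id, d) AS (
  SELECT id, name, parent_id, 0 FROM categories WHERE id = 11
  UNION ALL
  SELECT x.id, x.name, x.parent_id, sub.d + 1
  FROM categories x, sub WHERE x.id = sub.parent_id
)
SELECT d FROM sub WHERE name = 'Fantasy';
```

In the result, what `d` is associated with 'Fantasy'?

Base: id=11 (Classical), parent_id=4, d 0.
Iteration 1: join on id=4 -> NonFiction (id 4, parent_id=3, d 1).
Iteration 2: join on id=3 -> All (id 3, parent_id=1, d 2).
Iteration 3: join on id=1 -> Fantasy (id 1, parent_id=NULL, d 3).
Iteration 4: parent_id is NULL; no match; recursion stops.

3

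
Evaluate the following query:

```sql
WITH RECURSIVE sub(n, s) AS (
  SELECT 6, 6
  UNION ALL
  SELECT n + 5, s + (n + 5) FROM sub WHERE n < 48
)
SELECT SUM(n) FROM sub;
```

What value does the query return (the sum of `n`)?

285

Base: n=6, s=6.
Iteration 1: 6 < 48 holds -> n = 6 + 5 = 11, s = 6 + 11 = 17.
Iteration 2: 11 < 48 holds -> n = 11 + 5 = 16, s = 17 + 16 = 33.
Iteration 3: 16 < 48 holds -> n = 16 + 5 = 21, s = 33 + 21 = 54.
Iteration 4: 21 < 48 holds -> n = 21 + 5 = 26, s = 54 + 26 = 80.
Iteration 5: 26 < 48 holds -> n = 26 + 5 = 31, s = 80 + 31 = 111.
Iteration 6: 31 < 48 holds -> n = 31 + 5 = 36, s = 111 + 36 = 147.
Iteration 7: 36 < 48 holds -> n = 36 + 5 = 41, s = 147 + 41 = 188.
Iteration 8: 41 < 48 holds -> n = 41 + 5 = 46, s = 188 + 46 = 234.
Iteration 9: 46 < 48 holds -> n = 46 + 5 = 51, s = 234 + 51 = 285.
Iteration 10: 51 < 48 fails; recursion stops.
SUM(n) = 6 + 11 + 16 + 21 + 26 + 31 + 36 + 41 + 46 + 51 = 285.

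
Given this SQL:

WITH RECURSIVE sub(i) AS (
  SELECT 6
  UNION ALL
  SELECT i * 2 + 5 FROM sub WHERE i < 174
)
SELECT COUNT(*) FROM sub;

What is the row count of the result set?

Base: i=6.
Iteration 1: 6 < 174 holds -> i = 6 * 2 + 5 = 17.
Iteration 2: 17 < 174 holds -> i = 17 * 2 + 5 = 39.
Iteration 3: 39 < 174 holds -> i = 39 * 2 + 5 = 83.
Iteration 4: 83 < 174 holds -> i = 83 * 2 + 5 = 171.
Iteration 5: 171 < 174 holds -> i = 171 * 2 + 5 = 347.
Iteration 6: 347 < 174 fails; recursion stops.
Total rows emitted: 6.

6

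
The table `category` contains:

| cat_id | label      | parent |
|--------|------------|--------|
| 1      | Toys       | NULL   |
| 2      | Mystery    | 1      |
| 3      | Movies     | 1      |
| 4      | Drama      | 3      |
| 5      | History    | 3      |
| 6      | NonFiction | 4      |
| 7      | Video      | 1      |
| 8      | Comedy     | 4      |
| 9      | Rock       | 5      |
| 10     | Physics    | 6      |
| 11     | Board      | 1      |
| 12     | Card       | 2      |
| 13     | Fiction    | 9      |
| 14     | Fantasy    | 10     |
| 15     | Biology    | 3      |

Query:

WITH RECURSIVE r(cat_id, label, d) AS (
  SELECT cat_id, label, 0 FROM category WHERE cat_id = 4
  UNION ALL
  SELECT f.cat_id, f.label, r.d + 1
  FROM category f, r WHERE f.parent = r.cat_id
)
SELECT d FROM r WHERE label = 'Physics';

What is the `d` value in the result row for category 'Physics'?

2

Base: cat_id=4 (Drama) at d 0.
Iteration 1: rows with parent in {4} -> NonFiction (id 6, d 1), Comedy (id 8, d 1).
Iteration 2: rows with parent in {6,8} -> Physics (id 10, d 2).
Iteration 3: rows with parent in {10} -> Fantasy (id 14, d 3).
Iteration 4: no rows with parent in {14}; recursion stops.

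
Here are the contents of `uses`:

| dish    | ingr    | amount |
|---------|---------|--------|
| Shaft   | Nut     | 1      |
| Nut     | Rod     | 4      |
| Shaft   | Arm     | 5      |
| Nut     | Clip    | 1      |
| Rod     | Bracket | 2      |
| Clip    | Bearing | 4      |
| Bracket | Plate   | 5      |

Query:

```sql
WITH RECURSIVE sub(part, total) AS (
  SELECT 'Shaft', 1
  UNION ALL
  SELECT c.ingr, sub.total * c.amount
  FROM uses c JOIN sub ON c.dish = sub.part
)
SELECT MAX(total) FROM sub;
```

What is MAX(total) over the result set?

40

Base: (Shaft, total=1).
Iteration 1: components of {Shaft} -> Arm = 1*5 = 5, Nut = 1*1 = 1.
Iteration 2: components of {Arm,Nut} -> Clip = 1*1 = 1, Rod = 1*4 = 4.
Iteration 3: components of {Clip,Rod} -> Bearing = 1*4 = 4, Bracket = 4*2 = 8.
Iteration 4: components of {Bearing,Bracket} -> Plate = 8*5 = 40.
Iteration 5: no further components; recursion stops.
total values: 1, 1, 5, 4, 1, 8, 4, 40; the maximum is 40.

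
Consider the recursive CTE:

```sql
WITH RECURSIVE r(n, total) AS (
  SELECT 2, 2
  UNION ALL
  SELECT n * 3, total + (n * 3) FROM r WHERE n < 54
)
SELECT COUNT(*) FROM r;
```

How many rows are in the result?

4

Base: n=2, total=2.
Iteration 1: 2 < 54 holds -> n = 2 * 3 = 6, total = 2 + 6 = 8.
Iteration 2: 6 < 54 holds -> n = 6 * 3 = 18, total = 8 + 18 = 26.
Iteration 3: 18 < 54 holds -> n = 18 * 3 = 54, total = 26 + 54 = 80.
Iteration 4: 54 < 54 fails; recursion stops.
Total rows emitted: 4.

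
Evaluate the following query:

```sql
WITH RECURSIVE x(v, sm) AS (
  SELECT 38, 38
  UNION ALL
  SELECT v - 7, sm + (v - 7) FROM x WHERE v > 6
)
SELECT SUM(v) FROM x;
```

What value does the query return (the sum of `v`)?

Base: v=38, sm=38.
Iteration 1: 38 > 6 holds -> v = 38 - 7 = 31, sm = 38 + 31 = 69.
Iteration 2: 31 > 6 holds -> v = 31 - 7 = 24, sm = 69 + 24 = 93.
Iteration 3: 24 > 6 holds -> v = 24 - 7 = 17, sm = 93 + 17 = 110.
Iteration 4: 17 > 6 holds -> v = 17 - 7 = 10, sm = 110 + 10 = 120.
Iteration 5: 10 > 6 holds -> v = 10 - 7 = 3, sm = 120 + 3 = 123.
Iteration 6: 3 > 6 fails; recursion stops.
SUM(v) = 38 + 31 + 24 + 17 + 10 + 3 = 123.

123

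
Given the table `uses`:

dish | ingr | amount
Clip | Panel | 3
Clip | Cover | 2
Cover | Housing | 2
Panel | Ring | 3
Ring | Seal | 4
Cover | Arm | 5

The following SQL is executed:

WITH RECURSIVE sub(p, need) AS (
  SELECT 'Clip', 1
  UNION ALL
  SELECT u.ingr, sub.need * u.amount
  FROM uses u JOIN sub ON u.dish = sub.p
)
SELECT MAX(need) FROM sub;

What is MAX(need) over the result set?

Base: (Clip, need=1).
Iteration 1: components of {Clip} -> Cover = 1*2 = 2, Panel = 1*3 = 3.
Iteration 2: components of {Cover,Panel} -> Arm = 2*5 = 10, Housing = 2*2 = 4, Ring = 3*3 = 9.
Iteration 3: components of {Arm,Housing,Ring} -> Seal = 9*4 = 36.
Iteration 4: no further components; recursion stops.
need values: 1, 3, 2, 9, 4, 10, 36; the maximum is 36.

36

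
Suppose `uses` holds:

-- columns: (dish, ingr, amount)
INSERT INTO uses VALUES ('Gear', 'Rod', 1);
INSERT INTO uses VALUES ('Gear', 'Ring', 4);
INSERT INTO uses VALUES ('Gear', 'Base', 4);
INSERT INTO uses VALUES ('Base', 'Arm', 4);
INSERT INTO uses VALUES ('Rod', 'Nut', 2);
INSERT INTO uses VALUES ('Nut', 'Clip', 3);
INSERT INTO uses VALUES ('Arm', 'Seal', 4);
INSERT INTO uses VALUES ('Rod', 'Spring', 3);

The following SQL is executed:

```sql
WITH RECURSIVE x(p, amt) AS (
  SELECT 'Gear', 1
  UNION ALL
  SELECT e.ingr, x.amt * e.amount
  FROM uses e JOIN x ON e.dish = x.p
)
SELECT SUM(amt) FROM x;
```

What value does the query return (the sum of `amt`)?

101

Base: (Gear, amt=1).
Iteration 1: components of {Gear} -> Base = 1*4 = 4, Ring = 1*4 = 4, Rod = 1*1 = 1.
Iteration 2: components of {Base,Ring,Rod} -> Arm = 4*4 = 16, Nut = 1*2 = 2, Spring = 1*3 = 3.
Iteration 3: components of {Arm,Nut,Spring} -> Clip = 2*3 = 6, Seal = 16*4 = 64.
Iteration 4: no further components; recursion stops.
SUM(amt) = 1 + 1 + 4 + 4 + 2 + 3 + 16 + 6 + 64 = 101.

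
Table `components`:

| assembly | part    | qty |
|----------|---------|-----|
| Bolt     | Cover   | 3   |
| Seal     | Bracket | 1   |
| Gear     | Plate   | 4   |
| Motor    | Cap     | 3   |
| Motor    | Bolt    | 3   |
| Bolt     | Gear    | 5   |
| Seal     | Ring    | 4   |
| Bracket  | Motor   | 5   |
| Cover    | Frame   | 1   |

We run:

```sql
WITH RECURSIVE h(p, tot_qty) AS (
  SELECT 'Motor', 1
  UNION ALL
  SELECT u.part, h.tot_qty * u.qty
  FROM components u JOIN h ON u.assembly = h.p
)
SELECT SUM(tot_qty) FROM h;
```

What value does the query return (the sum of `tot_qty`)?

100

Base: (Motor, tot_qty=1).
Iteration 1: components of {Motor} -> Bolt = 1*3 = 3, Cap = 1*3 = 3.
Iteration 2: components of {Bolt,Cap} -> Cover = 3*3 = 9, Gear = 3*5 = 15.
Iteration 3: components of {Cover,Gear} -> Frame = 9*1 = 9, Plate = 15*4 = 60.
Iteration 4: no further components; recursion stops.
SUM(tot_qty) = 1 + 3 + 3 + 9 + 15 + 9 + 60 = 100.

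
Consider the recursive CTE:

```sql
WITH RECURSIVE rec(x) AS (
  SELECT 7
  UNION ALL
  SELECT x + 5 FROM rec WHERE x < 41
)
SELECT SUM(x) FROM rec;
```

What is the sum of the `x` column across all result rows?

Base: x=7.
Iteration 1: 7 < 41 holds -> x = 7 + 5 = 12.
Iteration 2: 12 < 41 holds -> x = 12 + 5 = 17.
Iteration 3: 17 < 41 holds -> x = 17 + 5 = 22.
Iteration 4: 22 < 41 holds -> x = 22 + 5 = 27.
Iteration 5: 27 < 41 holds -> x = 27 + 5 = 32.
Iteration 6: 32 < 41 holds -> x = 32 + 5 = 37.
Iteration 7: 37 < 41 holds -> x = 37 + 5 = 42.
Iteration 8: 42 < 41 fails; recursion stops.
SUM(x) = 7 + 12 + 17 + 22 + 27 + 32 + 37 + 42 = 196.

196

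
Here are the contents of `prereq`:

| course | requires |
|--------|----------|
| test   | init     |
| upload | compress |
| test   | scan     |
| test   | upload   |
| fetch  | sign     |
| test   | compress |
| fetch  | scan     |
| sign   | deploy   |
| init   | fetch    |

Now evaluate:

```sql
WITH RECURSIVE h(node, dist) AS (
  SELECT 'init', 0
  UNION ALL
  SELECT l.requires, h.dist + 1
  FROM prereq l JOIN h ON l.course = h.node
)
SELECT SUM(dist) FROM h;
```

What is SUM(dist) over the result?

8

Base: (init, dist=0).
Iteration 1: edges from {init} -> (fetch, dist=1).
Iteration 2: edges from {fetch} -> (scan, dist=2), (sign, dist=2).
Iteration 3: edges from {scan,sign} -> (deploy, dist=3).
Iteration 4: no outgoing edges from {deploy}; recursion stops.
SUM(dist) = 0 + 1 + 2 + 2 + 3 = 8.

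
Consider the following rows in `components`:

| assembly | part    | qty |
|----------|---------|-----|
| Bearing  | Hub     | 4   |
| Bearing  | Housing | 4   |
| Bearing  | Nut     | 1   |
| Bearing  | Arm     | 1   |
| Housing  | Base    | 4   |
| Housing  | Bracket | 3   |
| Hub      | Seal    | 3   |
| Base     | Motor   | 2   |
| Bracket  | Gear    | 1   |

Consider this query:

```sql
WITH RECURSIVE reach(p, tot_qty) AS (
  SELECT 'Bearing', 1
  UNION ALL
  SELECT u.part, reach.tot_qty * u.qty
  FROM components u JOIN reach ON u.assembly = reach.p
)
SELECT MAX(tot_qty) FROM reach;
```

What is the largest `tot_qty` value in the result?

Base: (Bearing, tot_qty=1).
Iteration 1: components of {Bearing} -> Arm = 1*1 = 1, Housing = 1*4 = 4, Hub = 1*4 = 4, Nut = 1*1 = 1.
Iteration 2: components of {Arm,Housing,Hub,Nut} -> Base = 4*4 = 16, Bracket = 4*3 = 12, Seal = 4*3 = 12.
Iteration 3: components of {Base,Bracket,Seal} -> Gear = 12*1 = 12, Motor = 16*2 = 32.
Iteration 4: no further components; recursion stops.
tot_qty values: 1, 4, 4, 1, 1, 12, 16, 12, 32, 12; the maximum is 32.

32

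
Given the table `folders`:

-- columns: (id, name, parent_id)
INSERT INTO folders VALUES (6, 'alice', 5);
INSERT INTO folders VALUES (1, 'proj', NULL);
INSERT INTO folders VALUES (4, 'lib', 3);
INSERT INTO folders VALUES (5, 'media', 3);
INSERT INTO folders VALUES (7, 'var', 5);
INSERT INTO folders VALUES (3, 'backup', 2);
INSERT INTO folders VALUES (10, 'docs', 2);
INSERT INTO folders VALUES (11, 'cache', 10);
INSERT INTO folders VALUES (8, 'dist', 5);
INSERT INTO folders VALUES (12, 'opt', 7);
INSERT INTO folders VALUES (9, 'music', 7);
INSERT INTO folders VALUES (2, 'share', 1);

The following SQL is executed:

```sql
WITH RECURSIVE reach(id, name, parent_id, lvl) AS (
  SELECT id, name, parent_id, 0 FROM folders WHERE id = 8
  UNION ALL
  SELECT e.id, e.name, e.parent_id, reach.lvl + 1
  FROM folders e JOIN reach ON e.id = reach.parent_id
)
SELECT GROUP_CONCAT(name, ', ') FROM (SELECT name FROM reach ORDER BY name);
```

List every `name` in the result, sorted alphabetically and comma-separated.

Base: id=8 (dist), parent_id=5, lvl 0.
Iteration 1: join on id=5 -> media (id 5, parent_id=3, lvl 1).
Iteration 2: join on id=3 -> backup (id 3, parent_id=2, lvl 2).
Iteration 3: join on id=2 -> share (id 2, parent_id=1, lvl 3).
Iteration 4: join on id=1 -> proj (id 1, parent_id=NULL, lvl 4).
Iteration 5: parent_id is NULL; no match; recursion stops.

backup, dist, media, proj, share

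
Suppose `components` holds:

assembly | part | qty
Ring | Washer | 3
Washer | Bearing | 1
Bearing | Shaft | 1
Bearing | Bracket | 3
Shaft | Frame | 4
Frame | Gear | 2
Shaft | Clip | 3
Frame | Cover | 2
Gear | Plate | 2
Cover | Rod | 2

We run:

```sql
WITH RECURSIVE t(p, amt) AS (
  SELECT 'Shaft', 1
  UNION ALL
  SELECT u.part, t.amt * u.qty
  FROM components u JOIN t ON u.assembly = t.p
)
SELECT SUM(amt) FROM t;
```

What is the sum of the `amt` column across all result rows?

56

Base: (Shaft, amt=1).
Iteration 1: components of {Shaft} -> Clip = 1*3 = 3, Frame = 1*4 = 4.
Iteration 2: components of {Clip,Frame} -> Cover = 4*2 = 8, Gear = 4*2 = 8.
Iteration 3: components of {Cover,Gear} -> Plate = 8*2 = 16, Rod = 8*2 = 16.
Iteration 4: no further components; recursion stops.
SUM(amt) = 1 + 4 + 3 + 8 + 8 + 16 + 16 = 56.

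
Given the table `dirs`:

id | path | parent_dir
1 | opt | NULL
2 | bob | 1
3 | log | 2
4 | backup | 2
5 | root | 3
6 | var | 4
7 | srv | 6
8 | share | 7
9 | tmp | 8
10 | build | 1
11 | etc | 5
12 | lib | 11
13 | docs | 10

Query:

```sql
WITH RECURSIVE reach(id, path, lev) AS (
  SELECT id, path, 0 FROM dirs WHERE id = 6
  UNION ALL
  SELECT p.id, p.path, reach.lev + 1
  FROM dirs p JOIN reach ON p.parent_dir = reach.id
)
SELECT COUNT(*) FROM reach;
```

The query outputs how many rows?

4

Base: id=6 (var) at lev 0.
Iteration 1: rows with parent_dir in {6} -> srv (id 7, lev 1).
Iteration 2: rows with parent_dir in {7} -> share (id 8, lev 2).
Iteration 3: rows with parent_dir in {8} -> tmp (id 9, lev 3).
Iteration 4: no rows with parent_dir in {9}; recursion stops.
Total rows emitted: 4.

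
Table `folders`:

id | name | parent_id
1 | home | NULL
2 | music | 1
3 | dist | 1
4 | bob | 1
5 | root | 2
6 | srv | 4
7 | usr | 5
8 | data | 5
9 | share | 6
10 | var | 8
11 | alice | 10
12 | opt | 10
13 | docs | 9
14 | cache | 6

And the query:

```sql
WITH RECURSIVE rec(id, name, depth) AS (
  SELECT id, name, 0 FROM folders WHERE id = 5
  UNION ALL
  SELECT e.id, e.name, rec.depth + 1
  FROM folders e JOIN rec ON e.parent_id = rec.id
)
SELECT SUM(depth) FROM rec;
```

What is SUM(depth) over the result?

Base: id=5 (root) at depth 0.
Iteration 1: rows with parent_id in {5} -> usr (id 7, depth 1), data (id 8, depth 1).
Iteration 2: rows with parent_id in {7,8} -> var (id 10, depth 2).
Iteration 3: rows with parent_id in {10} -> alice (id 11, depth 3), opt (id 12, depth 3).
Iteration 4: no rows with parent_id in {11,12}; recursion stops.
SUM(depth) = 0 + 1 + 1 + 2 + 3 + 3 = 10.

10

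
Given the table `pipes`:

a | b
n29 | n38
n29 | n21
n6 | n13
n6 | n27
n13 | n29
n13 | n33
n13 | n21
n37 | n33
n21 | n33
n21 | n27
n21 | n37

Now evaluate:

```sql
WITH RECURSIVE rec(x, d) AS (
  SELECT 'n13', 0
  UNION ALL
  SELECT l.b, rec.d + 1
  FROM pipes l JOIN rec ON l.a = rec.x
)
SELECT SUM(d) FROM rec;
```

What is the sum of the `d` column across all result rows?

29

Base: (n13, d=0).
Iteration 1: edges from {n13} -> (n21, d=1), (n29, d=1), (n33, d=1).
Iteration 2: edges from {n21,n29,n33} -> (n21, d=2), (n27, d=2), (n33, d=2), (n37, d=2), (n38, d=2).
Iteration 3: edges from {n21,n27,n33,n37,n38} -> (n27, d=3), (n33, d=3) x2, (n37, d=3). [UNION ALL keeps all 4 new rows, including repeats]
Iteration 4: edges from {n27,n33,n37} -> (n33, d=4).
Iteration 5: no outgoing edges from {n33}; recursion stops.
SUM(d) = 0 + 1 + 1 + 1 + 2 + 2 + 2 + 2 + 2 + 3 + 3 + 3 + 3 + 4 = 29.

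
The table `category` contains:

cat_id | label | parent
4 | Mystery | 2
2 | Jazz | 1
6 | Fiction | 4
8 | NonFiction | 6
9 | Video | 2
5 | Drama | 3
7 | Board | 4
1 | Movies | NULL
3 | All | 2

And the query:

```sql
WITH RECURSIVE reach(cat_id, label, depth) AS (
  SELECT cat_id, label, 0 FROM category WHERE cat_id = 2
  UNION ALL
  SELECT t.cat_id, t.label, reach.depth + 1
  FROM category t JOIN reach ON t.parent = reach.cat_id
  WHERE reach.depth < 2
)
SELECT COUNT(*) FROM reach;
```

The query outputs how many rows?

Base: cat_id=2 (Jazz) at depth 0.
Iteration 1: rows with parent in {2} -> All (id 3, depth 1), Mystery (id 4, depth 1), Video (id 9, depth 1).
Iteration 2: rows with parent in {3,4,9} -> Drama (id 5, depth 2), Fiction (id 6, depth 2), Board (id 7, depth 2).
Iteration 3: depth < 2 fails for all current rows; recursion stops.
Total rows emitted: 7.

7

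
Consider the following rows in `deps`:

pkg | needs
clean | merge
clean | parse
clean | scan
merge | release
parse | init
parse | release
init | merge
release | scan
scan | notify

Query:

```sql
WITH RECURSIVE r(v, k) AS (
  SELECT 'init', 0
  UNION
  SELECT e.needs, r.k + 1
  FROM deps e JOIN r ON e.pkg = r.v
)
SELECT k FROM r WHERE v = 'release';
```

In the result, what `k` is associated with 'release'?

2

Base: (init, k=0).
Iteration 1: edges from {init} -> (merge, k=1).
Iteration 2: edges from {merge} -> (release, k=2).
Iteration 3: edges from {release} -> (scan, k=3).
Iteration 4: edges from {scan} -> (notify, k=4).
Iteration 5: no outgoing edges from {notify}; recursion stops.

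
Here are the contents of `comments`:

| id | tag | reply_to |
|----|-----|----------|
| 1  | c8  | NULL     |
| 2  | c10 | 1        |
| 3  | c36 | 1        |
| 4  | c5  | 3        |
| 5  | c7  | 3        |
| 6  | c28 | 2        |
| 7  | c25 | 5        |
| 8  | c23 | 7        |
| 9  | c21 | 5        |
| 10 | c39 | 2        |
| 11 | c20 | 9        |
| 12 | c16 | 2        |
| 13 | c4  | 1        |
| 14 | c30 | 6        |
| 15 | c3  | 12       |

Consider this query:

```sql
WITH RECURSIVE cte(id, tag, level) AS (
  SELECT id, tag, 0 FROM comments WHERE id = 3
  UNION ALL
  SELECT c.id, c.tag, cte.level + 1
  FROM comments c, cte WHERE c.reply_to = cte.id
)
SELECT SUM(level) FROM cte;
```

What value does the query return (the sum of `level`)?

Base: id=3 (c36) at level 0.
Iteration 1: rows with reply_to in {3} -> c5 (id 4, level 1), c7 (id 5, level 1).
Iteration 2: rows with reply_to in {4,5} -> c25 (id 7, level 2), c21 (id 9, level 2).
Iteration 3: rows with reply_to in {7,9} -> c23 (id 8, level 3), c20 (id 11, level 3).
Iteration 4: no rows with reply_to in {8,11}; recursion stops.
SUM(level) = 0 + 1 + 1 + 2 + 2 + 3 + 3 = 12.

12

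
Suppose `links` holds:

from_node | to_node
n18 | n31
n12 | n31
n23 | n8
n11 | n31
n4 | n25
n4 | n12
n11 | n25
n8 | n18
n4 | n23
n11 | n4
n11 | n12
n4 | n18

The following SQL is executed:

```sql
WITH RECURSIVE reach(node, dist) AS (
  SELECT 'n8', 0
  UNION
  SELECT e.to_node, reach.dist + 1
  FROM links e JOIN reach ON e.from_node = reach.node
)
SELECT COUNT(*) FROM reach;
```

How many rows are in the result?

Base: (n8, dist=0).
Iteration 1: edges from {n8} -> (n18, dist=1).
Iteration 2: edges from {n18} -> (n31, dist=2).
Iteration 3: no outgoing edges from {n31}; recursion stops.
Total rows emitted: 3.

3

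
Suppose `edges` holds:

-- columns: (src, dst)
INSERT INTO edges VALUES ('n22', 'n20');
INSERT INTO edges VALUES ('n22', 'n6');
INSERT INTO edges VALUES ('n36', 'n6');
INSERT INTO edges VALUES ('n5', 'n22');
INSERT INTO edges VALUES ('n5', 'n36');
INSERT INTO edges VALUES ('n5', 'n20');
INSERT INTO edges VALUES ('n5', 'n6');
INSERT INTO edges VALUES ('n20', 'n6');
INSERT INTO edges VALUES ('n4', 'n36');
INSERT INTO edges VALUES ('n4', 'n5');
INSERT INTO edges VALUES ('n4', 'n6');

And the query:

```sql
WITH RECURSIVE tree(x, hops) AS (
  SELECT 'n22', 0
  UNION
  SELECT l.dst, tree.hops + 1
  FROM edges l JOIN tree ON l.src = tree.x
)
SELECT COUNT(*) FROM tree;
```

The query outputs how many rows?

4

Base: (n22, hops=0).
Iteration 1: edges from {n22} -> (n20, hops=1), (n6, hops=1).
Iteration 2: edges from {n20,n6} -> (n6, hops=2).
Iteration 3: no outgoing edges from {n6}; recursion stops.
Total rows emitted: 4.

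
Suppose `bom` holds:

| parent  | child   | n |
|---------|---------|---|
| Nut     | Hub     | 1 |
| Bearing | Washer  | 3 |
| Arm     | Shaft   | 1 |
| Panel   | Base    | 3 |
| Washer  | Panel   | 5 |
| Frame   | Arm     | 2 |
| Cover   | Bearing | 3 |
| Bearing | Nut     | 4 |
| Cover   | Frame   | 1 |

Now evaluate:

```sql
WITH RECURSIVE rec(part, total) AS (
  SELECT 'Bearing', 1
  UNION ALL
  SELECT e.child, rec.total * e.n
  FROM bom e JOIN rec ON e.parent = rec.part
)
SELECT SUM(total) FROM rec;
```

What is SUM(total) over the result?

72

Base: (Bearing, total=1).
Iteration 1: components of {Bearing} -> Nut = 1*4 = 4, Washer = 1*3 = 3.
Iteration 2: components of {Nut,Washer} -> Hub = 4*1 = 4, Panel = 3*5 = 15.
Iteration 3: components of {Hub,Panel} -> Base = 15*3 = 45.
Iteration 4: no further components; recursion stops.
SUM(total) = 1 + 4 + 3 + 4 + 15 + 45 = 72.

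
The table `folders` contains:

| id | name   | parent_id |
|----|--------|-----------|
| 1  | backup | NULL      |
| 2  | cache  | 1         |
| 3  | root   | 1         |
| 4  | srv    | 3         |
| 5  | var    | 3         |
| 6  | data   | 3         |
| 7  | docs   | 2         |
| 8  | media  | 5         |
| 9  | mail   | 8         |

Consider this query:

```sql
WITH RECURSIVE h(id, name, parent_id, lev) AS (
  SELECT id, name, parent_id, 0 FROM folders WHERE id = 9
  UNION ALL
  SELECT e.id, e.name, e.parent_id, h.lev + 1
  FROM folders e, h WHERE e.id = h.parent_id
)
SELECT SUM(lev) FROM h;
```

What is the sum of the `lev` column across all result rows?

Base: id=9 (mail), parent_id=8, lev 0.
Iteration 1: join on id=8 -> media (id 8, parent_id=5, lev 1).
Iteration 2: join on id=5 -> var (id 5, parent_id=3, lev 2).
Iteration 3: join on id=3 -> root (id 3, parent_id=1, lev 3).
Iteration 4: join on id=1 -> backup (id 1, parent_id=NULL, lev 4).
Iteration 5: parent_id is NULL; no match; recursion stops.
SUM(lev) = 0 + 1 + 2 + 3 + 4 = 10.

10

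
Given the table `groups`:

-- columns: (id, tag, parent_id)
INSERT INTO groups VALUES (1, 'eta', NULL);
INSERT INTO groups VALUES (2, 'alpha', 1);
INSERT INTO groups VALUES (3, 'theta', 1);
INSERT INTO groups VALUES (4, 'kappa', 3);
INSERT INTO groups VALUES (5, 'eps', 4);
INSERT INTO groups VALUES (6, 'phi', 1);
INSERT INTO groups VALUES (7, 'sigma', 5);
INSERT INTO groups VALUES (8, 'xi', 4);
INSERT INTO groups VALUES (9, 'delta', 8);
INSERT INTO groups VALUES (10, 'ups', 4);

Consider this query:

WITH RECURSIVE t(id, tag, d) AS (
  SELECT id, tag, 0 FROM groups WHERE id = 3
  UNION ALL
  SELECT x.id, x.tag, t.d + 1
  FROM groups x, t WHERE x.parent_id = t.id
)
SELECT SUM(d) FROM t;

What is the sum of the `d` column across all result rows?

Base: id=3 (theta) at d 0.
Iteration 1: rows with parent_id in {3} -> kappa (id 4, d 1).
Iteration 2: rows with parent_id in {4} -> eps (id 5, d 2), xi (id 8, d 2), ups (id 10, d 2).
Iteration 3: rows with parent_id in {5,8,10} -> sigma (id 7, d 3), delta (id 9, d 3).
Iteration 4: no rows with parent_id in {7,9}; recursion stops.
SUM(d) = 0 + 1 + 2 + 2 + 2 + 3 + 3 = 13.

13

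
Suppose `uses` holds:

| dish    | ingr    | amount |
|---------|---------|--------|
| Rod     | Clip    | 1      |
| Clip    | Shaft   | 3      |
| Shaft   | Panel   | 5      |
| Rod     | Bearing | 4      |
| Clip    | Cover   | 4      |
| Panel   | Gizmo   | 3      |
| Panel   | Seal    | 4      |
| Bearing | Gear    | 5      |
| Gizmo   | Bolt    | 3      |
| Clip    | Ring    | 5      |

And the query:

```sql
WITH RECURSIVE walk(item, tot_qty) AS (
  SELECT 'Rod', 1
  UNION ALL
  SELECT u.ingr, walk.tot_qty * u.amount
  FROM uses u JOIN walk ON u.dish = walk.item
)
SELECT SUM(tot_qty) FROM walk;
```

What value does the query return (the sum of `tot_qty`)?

293

Base: (Rod, tot_qty=1).
Iteration 1: components of {Rod} -> Bearing = 1*4 = 4, Clip = 1*1 = 1.
Iteration 2: components of {Bearing,Clip} -> Cover = 1*4 = 4, Gear = 4*5 = 20, Ring = 1*5 = 5, Shaft = 1*3 = 3.
Iteration 3: components of {Cover,Gear,Ring,Shaft} -> Panel = 3*5 = 15.
Iteration 4: components of {Panel} -> Gizmo = 15*3 = 45, Seal = 15*4 = 60.
Iteration 5: components of {Gizmo,Seal} -> Bolt = 45*3 = 135.
Iteration 6: no further components; recursion stops.
SUM(tot_qty) = 1 + 1 + 4 + 3 + 4 + 5 + 20 + 15 + 45 + 60 + 135 = 293.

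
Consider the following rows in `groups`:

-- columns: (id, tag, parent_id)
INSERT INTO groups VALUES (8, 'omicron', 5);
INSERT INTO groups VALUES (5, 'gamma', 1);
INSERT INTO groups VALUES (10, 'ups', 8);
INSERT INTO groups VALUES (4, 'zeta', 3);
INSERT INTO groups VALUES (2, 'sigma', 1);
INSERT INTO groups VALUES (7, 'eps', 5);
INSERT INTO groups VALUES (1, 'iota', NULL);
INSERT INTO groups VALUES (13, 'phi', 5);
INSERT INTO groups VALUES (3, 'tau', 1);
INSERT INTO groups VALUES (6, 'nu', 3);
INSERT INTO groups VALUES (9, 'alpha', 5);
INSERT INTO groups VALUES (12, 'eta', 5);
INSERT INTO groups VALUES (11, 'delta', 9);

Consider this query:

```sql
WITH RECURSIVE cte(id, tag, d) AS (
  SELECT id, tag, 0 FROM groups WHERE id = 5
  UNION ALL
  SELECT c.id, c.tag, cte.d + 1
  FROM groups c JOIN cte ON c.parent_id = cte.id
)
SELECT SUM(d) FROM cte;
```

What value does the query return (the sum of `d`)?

9

Base: id=5 (gamma) at d 0.
Iteration 1: rows with parent_id in {5} -> eps (id 7, d 1), omicron (id 8, d 1), alpha (id 9, d 1), eta (id 12, d 1), phi (id 13, d 1).
Iteration 2: rows with parent_id in {7,8,9,12,13} -> ups (id 10, d 2), delta (id 11, d 2).
Iteration 3: no rows with parent_id in {10,11}; recursion stops.
SUM(d) = 0 + 1 + 1 + 1 + 1 + 1 + 2 + 2 = 9.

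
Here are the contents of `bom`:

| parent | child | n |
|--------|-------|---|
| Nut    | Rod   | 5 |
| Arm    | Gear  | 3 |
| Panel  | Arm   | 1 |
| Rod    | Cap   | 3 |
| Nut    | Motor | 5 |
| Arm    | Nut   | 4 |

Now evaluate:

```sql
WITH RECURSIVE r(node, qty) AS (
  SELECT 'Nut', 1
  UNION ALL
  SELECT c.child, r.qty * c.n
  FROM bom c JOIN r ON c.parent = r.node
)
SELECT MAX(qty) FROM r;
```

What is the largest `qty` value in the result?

Base: (Nut, qty=1).
Iteration 1: components of {Nut} -> Motor = 1*5 = 5, Rod = 1*5 = 5.
Iteration 2: components of {Motor,Rod} -> Cap = 5*3 = 15.
Iteration 3: no further components; recursion stops.
qty values: 1, 5, 5, 15; the maximum is 15.

15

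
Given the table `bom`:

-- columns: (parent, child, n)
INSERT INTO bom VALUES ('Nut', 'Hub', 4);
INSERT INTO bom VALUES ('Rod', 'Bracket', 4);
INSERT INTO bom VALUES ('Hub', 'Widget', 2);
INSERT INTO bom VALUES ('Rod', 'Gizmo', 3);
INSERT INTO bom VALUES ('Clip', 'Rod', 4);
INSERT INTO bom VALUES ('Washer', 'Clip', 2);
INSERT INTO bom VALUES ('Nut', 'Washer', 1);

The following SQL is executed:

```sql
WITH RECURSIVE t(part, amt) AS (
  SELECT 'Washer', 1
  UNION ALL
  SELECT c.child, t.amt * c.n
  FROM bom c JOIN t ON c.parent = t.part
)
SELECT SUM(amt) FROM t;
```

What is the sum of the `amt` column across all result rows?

67

Base: (Washer, amt=1).
Iteration 1: components of {Washer} -> Clip = 1*2 = 2.
Iteration 2: components of {Clip} -> Rod = 2*4 = 8.
Iteration 3: components of {Rod} -> Bracket = 8*4 = 32, Gizmo = 8*3 = 24.
Iteration 4: no further components; recursion stops.
SUM(amt) = 1 + 2 + 8 + 24 + 32 = 67.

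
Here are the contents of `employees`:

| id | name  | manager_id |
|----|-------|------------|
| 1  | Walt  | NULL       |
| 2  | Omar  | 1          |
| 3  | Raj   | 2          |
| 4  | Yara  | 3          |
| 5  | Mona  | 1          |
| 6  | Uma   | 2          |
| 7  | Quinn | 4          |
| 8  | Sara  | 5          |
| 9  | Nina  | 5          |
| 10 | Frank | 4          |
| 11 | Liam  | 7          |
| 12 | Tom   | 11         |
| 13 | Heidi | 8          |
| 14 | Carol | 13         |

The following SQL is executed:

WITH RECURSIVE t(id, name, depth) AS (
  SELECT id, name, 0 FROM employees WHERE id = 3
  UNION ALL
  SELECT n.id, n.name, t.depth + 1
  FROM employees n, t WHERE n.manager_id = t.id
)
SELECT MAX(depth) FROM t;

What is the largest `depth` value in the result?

4

Base: id=3 (Raj) at depth 0.
Iteration 1: rows with manager_id in {3} -> Yara (id 4, depth 1).
Iteration 2: rows with manager_id in {4} -> Quinn (id 7, depth 2), Frank (id 10, depth 2).
Iteration 3: rows with manager_id in {7,10} -> Liam (id 11, depth 3).
Iteration 4: rows with manager_id in {11} -> Tom (id 12, depth 4).
Iteration 5: no rows with manager_id in {12}; recursion stops.
depth values: 0, 1, 2, 2, 3, 4; the maximum is 4.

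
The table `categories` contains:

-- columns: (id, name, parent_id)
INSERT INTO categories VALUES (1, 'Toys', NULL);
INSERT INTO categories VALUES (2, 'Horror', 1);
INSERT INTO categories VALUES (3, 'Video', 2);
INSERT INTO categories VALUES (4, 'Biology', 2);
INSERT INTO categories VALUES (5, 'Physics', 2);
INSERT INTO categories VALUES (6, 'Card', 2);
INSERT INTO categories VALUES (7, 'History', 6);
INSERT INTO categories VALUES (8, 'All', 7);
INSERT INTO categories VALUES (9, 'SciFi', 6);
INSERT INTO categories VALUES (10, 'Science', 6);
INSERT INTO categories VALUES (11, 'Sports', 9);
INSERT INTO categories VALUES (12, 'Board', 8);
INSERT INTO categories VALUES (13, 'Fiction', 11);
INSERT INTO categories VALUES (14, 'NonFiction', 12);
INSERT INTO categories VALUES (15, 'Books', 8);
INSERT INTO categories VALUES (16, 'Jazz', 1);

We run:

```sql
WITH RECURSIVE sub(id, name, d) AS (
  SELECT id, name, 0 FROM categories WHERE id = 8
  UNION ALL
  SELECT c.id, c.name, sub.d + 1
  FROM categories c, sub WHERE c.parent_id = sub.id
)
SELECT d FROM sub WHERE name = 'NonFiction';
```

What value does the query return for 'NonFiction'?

Base: id=8 (All) at d 0.
Iteration 1: rows with parent_id in {8} -> Board (id 12, d 1), Books (id 15, d 1).
Iteration 2: rows with parent_id in {12,15} -> NonFiction (id 14, d 2).
Iteration 3: no rows with parent_id in {14}; recursion stops.

2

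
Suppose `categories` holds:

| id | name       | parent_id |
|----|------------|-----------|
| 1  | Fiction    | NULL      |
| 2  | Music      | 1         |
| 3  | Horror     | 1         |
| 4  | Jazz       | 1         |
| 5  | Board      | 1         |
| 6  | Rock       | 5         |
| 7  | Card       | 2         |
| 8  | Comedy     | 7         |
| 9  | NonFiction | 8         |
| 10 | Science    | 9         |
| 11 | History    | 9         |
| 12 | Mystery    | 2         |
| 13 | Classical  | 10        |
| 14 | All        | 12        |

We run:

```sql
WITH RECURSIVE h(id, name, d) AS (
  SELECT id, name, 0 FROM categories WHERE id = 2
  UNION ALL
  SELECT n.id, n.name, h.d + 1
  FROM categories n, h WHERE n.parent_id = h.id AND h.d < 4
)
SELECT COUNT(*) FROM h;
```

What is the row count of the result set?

Base: id=2 (Music) at d 0.
Iteration 1: rows with parent_id in {2} -> Card (id 7, d 1), Mystery (id 12, d 1).
Iteration 2: rows with parent_id in {7,12} -> Comedy (id 8, d 2), All (id 14, d 2).
Iteration 3: rows with parent_id in {8,14} -> NonFiction (id 9, d 3).
Iteration 4: rows with parent_id in {9} -> Science (id 10, d 4), History (id 11, d 4).
Iteration 5: d < 4 fails for all current rows; recursion stops.
Total rows emitted: 8.

8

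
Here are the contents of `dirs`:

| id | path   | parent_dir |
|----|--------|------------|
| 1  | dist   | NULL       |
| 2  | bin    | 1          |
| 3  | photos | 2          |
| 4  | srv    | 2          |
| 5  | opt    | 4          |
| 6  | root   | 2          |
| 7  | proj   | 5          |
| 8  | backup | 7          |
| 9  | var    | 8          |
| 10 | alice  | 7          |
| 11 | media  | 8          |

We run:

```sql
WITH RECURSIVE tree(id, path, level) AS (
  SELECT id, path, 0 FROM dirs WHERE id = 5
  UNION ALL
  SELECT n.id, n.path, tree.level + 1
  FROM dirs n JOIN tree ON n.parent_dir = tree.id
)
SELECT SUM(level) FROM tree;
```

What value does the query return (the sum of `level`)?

Base: id=5 (opt) at level 0.
Iteration 1: rows with parent_dir in {5} -> proj (id 7, level 1).
Iteration 2: rows with parent_dir in {7} -> backup (id 8, level 2), alice (id 10, level 2).
Iteration 3: rows with parent_dir in {8,10} -> var (id 9, level 3), media (id 11, level 3).
Iteration 4: no rows with parent_dir in {9,11}; recursion stops.
SUM(level) = 0 + 1 + 2 + 2 + 3 + 3 = 11.

11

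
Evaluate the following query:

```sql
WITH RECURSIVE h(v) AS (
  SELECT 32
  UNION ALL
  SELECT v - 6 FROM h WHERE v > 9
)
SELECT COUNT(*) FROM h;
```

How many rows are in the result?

5

Base: v=32.
Iteration 1: 32 > 9 holds -> v = 32 - 6 = 26.
Iteration 2: 26 > 9 holds -> v = 26 - 6 = 20.
Iteration 3: 20 > 9 holds -> v = 20 - 6 = 14.
Iteration 4: 14 > 9 holds -> v = 14 - 6 = 8.
Iteration 5: 8 > 9 fails; recursion stops.
Total rows emitted: 5.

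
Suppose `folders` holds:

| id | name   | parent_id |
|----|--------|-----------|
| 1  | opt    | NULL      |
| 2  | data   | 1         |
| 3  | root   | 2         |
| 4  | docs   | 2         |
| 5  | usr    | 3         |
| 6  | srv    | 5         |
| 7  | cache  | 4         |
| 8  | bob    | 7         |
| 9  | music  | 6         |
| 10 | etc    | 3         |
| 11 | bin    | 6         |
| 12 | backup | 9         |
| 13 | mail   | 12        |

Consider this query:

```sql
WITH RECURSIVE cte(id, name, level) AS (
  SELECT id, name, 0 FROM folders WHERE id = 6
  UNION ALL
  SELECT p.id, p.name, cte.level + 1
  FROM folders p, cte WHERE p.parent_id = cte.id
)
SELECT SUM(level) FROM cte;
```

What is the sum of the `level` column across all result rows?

7

Base: id=6 (srv) at level 0.
Iteration 1: rows with parent_id in {6} -> music (id 9, level 1), bin (id 11, level 1).
Iteration 2: rows with parent_id in {9,11} -> backup (id 12, level 2).
Iteration 3: rows with parent_id in {12} -> mail (id 13, level 3).
Iteration 4: no rows with parent_id in {13}; recursion stops.
SUM(level) = 0 + 1 + 1 + 2 + 3 = 7.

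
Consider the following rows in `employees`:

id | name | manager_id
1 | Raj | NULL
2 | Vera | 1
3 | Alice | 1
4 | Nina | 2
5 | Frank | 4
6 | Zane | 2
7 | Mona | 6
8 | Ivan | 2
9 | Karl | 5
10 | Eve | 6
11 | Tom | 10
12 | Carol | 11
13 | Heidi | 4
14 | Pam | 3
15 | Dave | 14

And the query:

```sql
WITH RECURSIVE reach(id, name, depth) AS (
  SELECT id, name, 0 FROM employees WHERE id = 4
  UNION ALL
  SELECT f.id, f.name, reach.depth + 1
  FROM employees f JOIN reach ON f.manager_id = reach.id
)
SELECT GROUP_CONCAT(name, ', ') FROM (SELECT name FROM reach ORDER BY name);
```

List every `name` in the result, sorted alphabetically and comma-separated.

Frank, Heidi, Karl, Nina

Base: id=4 (Nina) at depth 0.
Iteration 1: rows with manager_id in {4} -> Frank (id 5, depth 1), Heidi (id 13, depth 1).
Iteration 2: rows with manager_id in {5,13} -> Karl (id 9, depth 2).
Iteration 3: no rows with manager_id in {9}; recursion stops.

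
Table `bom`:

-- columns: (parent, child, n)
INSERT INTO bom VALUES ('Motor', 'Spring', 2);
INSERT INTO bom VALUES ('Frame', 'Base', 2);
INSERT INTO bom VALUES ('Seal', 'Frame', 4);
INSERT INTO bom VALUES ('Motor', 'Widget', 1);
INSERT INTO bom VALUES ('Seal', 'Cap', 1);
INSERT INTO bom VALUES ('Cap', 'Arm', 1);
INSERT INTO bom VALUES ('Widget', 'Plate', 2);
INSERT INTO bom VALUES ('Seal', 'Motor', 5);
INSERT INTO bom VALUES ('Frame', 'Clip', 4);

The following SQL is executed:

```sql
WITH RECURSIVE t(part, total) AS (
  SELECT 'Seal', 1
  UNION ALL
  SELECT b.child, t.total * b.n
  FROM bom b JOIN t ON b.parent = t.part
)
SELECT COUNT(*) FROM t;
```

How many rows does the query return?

Base: (Seal, total=1).
Iteration 1: components of {Seal} -> Cap = 1*1 = 1, Frame = 1*4 = 4, Motor = 1*5 = 5.
Iteration 2: components of {Cap,Frame,Motor} -> Arm = 1*1 = 1, Base = 4*2 = 8, Clip = 4*4 = 16, Spring = 5*2 = 10, Widget = 5*1 = 5.
Iteration 3: components of {Arm,Base,Clip,Spring,Widget} -> Plate = 5*2 = 10.
Iteration 4: no further components; recursion stops.
Total rows emitted: 10.

10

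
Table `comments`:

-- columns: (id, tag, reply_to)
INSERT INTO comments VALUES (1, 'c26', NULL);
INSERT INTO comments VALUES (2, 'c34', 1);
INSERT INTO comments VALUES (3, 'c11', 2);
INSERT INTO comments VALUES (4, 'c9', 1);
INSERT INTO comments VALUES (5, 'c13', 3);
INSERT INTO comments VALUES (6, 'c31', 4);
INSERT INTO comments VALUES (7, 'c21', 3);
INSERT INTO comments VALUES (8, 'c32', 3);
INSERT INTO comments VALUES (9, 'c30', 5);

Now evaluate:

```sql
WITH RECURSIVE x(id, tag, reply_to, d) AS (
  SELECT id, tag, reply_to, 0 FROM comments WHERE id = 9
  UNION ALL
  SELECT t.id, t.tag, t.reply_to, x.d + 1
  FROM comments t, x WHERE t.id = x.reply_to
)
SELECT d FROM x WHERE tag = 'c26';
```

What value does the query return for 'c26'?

Base: id=9 (c30), reply_to=5, d 0.
Iteration 1: join on id=5 -> c13 (id 5, reply_to=3, d 1).
Iteration 2: join on id=3 -> c11 (id 3, reply_to=2, d 2).
Iteration 3: join on id=2 -> c34 (id 2, reply_to=1, d 3).
Iteration 4: join on id=1 -> c26 (id 1, reply_to=NULL, d 4).
Iteration 5: reply_to is NULL; no match; recursion stops.

4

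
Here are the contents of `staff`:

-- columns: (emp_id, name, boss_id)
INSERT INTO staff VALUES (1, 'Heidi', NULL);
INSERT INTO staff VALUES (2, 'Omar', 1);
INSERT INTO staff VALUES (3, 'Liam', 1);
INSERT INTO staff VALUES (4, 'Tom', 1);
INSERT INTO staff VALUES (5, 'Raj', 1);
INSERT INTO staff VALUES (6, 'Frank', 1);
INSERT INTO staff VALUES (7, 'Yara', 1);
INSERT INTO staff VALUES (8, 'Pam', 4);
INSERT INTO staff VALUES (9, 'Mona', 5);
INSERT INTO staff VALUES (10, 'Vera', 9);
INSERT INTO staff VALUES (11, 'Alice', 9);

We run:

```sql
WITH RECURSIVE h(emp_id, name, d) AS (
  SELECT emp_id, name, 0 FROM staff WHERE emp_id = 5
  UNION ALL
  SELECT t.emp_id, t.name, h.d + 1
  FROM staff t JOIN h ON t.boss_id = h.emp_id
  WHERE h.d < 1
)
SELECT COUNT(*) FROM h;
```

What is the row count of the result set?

2

Base: emp_id=5 (Raj) at d 0.
Iteration 1: rows with boss_id in {5} -> Mona (id 9, d 1).
Iteration 2: d < 1 fails for all current rows; recursion stops.
Total rows emitted: 2.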